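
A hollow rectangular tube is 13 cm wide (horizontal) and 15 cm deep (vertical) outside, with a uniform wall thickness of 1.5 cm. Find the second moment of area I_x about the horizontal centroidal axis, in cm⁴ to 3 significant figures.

Break the section into simple shapes (no overlaps), measuring from the bottom-left corner of the bounding box.
Outer rectangle: 13 × 15, A = 195 cm², y = 7.5 cm, Ī = 3656.3 cm⁴.
Inner void (subtracted): 10 × 12, A = 120 cm², y = 7.5 cm, Ī = 1 440 cm⁴.
By symmetry the centroid is at mid-height, ȳ = 7.5 cm.
All pieces are centred on the horizontal centroidal axis, so I = ΣĪ (holes subtracted) = 2216.3 cm⁴.

I_x ≈ 2220 cm⁴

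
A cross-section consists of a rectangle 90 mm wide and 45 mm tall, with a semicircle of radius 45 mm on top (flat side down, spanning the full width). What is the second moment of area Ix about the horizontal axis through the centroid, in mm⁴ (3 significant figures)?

Ix ≈ 4.22 × 10⁶ mm⁴

Split into non-overlapping primitives; take the origin at the lower-left of the bounding box.
Rectangular body: 90 × 45, A = 4 050 mm², y = 22.5 mm, Ī = 683 438 mm⁴.
Semicircular cap: semicircle r = 45, A = 3180.9 mm², y = 64.099 mm, Ī = 450 072 mm⁴.
Centroid: ȳ = ΣA·y / ΣA = 40.799 mm.
Transfer each piece to the horizontal axis through the centroid using Ī + A·d² with d = y − 40.799:
  rectangular body: d = -18.299 mm → contributes +2 039 632 mm⁴
  semicircular cap: d = 23.299 mm → contributes +2 176 832 mm⁴
Total I = 4 216 464 mm⁴.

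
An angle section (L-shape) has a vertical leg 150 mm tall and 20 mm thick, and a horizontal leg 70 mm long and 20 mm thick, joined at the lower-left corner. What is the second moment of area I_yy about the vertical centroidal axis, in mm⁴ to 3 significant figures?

I_yy ≈ 1.23 × 10⁶ mm⁴

Decompose the section into non-overlapping parts with the origin at the bottom-left of its bounding rectangle.
Vertical leg: 20 × 150, A = 3 000 mm², x = 10 mm, Ī = 100 000 mm⁴.
Horizontal leg (remainder): 50 × 20, A = 1 000 mm², x = 45 mm, Ī = 208 333 mm⁴.
Centroid: x̄ = ΣA·x / ΣA = 18.75 mm.
Transfer each piece to the vertical centroidal axis using Ī + A·d² with d = x − 18.75:
  vertical leg: d = -8.75 mm → contributes +329 688 mm⁴
  horizontal leg (remainder): d = 26.25 mm → contributes +897 396 mm⁴
Total I = 1 227 083 mm⁴.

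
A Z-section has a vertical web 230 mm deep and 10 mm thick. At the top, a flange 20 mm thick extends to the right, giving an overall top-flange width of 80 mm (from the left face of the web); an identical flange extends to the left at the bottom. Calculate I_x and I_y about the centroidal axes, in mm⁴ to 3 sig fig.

Treat the section as a set of non-overlapping primitives; coordinates are from the bounding-box lower-left.
Web: 10 × 230, A = 2 300 mm², y = 115 mm, Ī = 10 139 167 mm⁴.
Top flange (beyond web): 70 × 20, A = 1 400 mm², y = 220 mm, Ī = 46 667 mm⁴.
Bottom flange (beyond web): 70 × 20, A = 1 400 mm², y = 10 mm, Ī = 46 667 mm⁴.
Centroid: ȳ = ΣA·y / ΣA = 115 mm.
Transfer each piece to the centroidal x-axis using Ī + A·d² with d = y − 115:
  web: d = 0 mm → contributes +10 139 167 mm⁴
  top flange (beyond web): d = 105 mm → contributes +15 481 667 mm⁴
  bottom flange (beyond web): d = -105 mm → contributes +15 481 667 mm⁴
Total I = 41 102 500 mm⁴.
For the y-axis: x̄ = 75 mm.
Repeating about the centroidal y-axis gives I_y = 5 642 500 mm⁴.

I_x ≈ 4.11 × 10⁷ mm⁴, I_y ≈ 5.64 × 10⁶ mm⁴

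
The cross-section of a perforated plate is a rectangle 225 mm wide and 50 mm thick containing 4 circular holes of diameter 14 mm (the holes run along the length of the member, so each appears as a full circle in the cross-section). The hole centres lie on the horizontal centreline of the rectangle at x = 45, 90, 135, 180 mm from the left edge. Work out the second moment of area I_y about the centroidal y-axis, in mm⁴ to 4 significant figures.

I_y ≈ 4.589 × 10⁷ mm⁴

Treat the section as a set of non-overlapping primitives; coordinates are from the bounding-box lower-left.
Plate: 225 × 50, A = 11 250 mm², x = 112.5 mm, Ī = 47 460 938 mm⁴.
Hole 1 (subtracted): ⌀14, A = 153.938 mm², x = 45 mm, Ī = 1885.74 mm⁴.
Hole 2 (subtracted): ⌀14, A = 153.938 mm², x = 90 mm, Ī = 1885.74 mm⁴.
Hole 3 (subtracted): ⌀14, A = 153.938 mm², x = 135 mm, Ī = 1885.74 mm⁴.
Hole 4 (subtracted): ⌀14, A = 153.938 mm², x = 180 mm, Ī = 1885.74 mm⁴.
By symmetry the centroid is at mid-width, x̄ = 112.5 mm.
Transfer each piece to the centroidal y-axis using Ī + A·d² with d = x − 112.5:
  plate: d = 0 mm → contributes +47 460 938 mm⁴
  hole 1: d = -67.5 mm → contributes −703 266 mm⁴
  hole 2: d = -22.5 mm → contributes −79816.9 mm⁴
  hole 3: d = 22.5 mm → contributes −79816.9 mm⁴
  hole 4: d = 67.5 mm → contributes −703 266 mm⁴
Total I = 45 894 772 mm⁴.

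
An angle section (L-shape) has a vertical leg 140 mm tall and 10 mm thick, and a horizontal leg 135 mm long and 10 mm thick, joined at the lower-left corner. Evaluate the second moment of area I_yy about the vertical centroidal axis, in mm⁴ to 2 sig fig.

Treat the section as a set of non-overlapping primitives; coordinates are from the bounding-box lower-left.
Vertical leg: 10 × 140, A = 1 400 mm², x = 5 mm, Ī = 11 667 mm⁴.
Horizontal leg (remainder): 125 × 10, A = 1 250 mm², x = 72.5 mm, Ī = 1 627 604 mm⁴.
Centroid: x̄ = ΣA·x / ΣA = 36.84 mm.
Transfer each piece to the vertical centroidal axis using Ī + A·d² with d = x − 36.84:
  vertical leg: d = -31.84 mm → contributes +1 430 933 mm⁴
  horizontal leg (remainder): d = 35.66 mm → contributes +3 217 182 mm⁴
Total I = 4 648 115 mm⁴.

I_yy ≈ 4.6 × 10⁶ mm⁴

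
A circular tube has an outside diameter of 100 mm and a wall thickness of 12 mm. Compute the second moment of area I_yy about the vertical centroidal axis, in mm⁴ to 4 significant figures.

Treat the section as a set of non-overlapping primitives; coordinates are from the bounding-box lower-left.
Outer circle: ⌀100, A = 7853.98 mm², x = 50 mm, Ī = 4 908 739 mm⁴.
Bore (subtracted): ⌀76, A = 4536.46 mm², x = 50 mm, Ī = 1 637 662 mm⁴.
By symmetry the centroid is at mid-width, x̄ = 50 mm.
All pieces are centred on the vertical centroidal axis, so I = ΣĪ (holes subtracted) = 3 271 077 mm⁴.

I_yy ≈ 3.271 × 10⁶ mm⁴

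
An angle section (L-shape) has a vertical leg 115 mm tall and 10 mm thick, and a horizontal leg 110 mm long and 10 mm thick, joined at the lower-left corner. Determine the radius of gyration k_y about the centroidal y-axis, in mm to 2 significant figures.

Split into non-overlapping primitives; take the origin at the lower-left of the bounding box.
Vertical leg: 10 × 115, A = 1 150 mm², x = 5 mm, Ī = 9 583 mm⁴.
Horizontal leg (remainder): 100 × 10, A = 1 000 mm², x = 60 mm, Ī = 833 333 mm⁴.
Centroid: x̄ = ΣA·x / ΣA = 30.58 mm.
Transfer each piece to the centroidal y-axis using Ī + A·d² with d = x − 30.58:
  vertical leg: d = -25.58 mm → contributes +762 152 mm⁴
  horizontal leg (remainder): d = 29.42 mm → contributes +1 698 788 mm⁴
Total I = 2 460 940 mm⁴.
Radius of gyration: k = √(I/A) = √(2 460 940 / 2 150) = 33.83 mm.

k_y ≈ 34 mm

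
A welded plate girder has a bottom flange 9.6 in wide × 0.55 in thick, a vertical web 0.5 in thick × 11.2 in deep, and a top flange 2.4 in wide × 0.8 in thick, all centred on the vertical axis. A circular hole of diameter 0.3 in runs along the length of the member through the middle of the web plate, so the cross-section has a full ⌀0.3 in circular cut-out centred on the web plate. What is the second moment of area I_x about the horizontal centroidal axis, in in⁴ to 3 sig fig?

Split into non-overlapping primitives; take the origin at the lower-left of the bounding box.
Bottom plate: 9.6 × 0.55, A = 5.28 in², y = 0.275 in, Ī = 0.1331 in⁴.
Web plate: 0.5 × 11.2, A = 5.6 in², y = 6.15 in, Ī = 58.539 in⁴.
Top plate: 2.4 × 0.8, A = 1.92 in², y = 12.15 in, Ī = 0.1024 in⁴.
Hole (subtracted): ⌀0.3, A = 0.070686 in², y = 6.15 in, Ī = 0.00039761 in⁴.
Centroid: ȳ = ΣA·y / ΣA = 4.6181 in.
Transfer each piece to the horizontal centroidal axis using Ī + A·d² with d = y − 4.6181:
  bottom plate: d = -4.3431 in → contributes +99.727 in⁴
  web plate: d = 1.5319 in → contributes +71.68 in⁴
  top plate: d = 7.5319 in → contributes +109.02 in⁴
  hole: d = 1.5319 in → contributes −0.16628 in⁴
Total I = 280.26 in⁴.

I_x ≈ 280 in⁴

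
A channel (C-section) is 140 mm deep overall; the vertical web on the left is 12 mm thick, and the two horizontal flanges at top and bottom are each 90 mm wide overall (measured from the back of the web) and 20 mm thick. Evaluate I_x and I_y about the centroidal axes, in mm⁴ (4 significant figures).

Treat the section as a set of non-overlapping primitives; coordinates are from the bounding-box lower-left.
Web: 12 × 140, A = 1 680 mm², y = 70 mm, Ī = 2 744 000 mm⁴.
Top flange (beyond web): 78 × 20, A = 1 560 mm², y = 130 mm, Ī = 52 000 mm⁴.
Bottom flange (beyond web): 78 × 20, A = 1 560 mm², y = 10 mm, Ī = 52 000 mm⁴.
By symmetry the centroid is at mid-height, ȳ = 70 mm.
Transfer each piece to the centroidal x-axis using Ī + A·d² with d = y − 70:
  web: d = 0 mm → contributes +2 744 000 mm⁴
  top flange (beyond web): d = 60 mm → contributes +5 668 000 mm⁴
  bottom flange (beyond web): d = -60 mm → contributes +5 668 000 mm⁴
Total I = 14 080 000 mm⁴.
For the y-axis: x̄ = 35.25 mm.
Repeating about the centroidal y-axis gives I_y = 3 813 300 mm⁴.

I_x ≈ 1.408 × 10⁷ mm⁴, I_y ≈ 3.813 × 10⁶ mm⁴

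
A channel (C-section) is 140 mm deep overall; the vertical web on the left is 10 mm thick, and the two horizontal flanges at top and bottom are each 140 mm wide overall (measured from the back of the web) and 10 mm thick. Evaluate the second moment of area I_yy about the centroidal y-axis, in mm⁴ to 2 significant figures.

I_yy ≈ 8.1 × 10⁶ mm⁴

Treat the section as a set of non-overlapping primitives; coordinates are from the bounding-box lower-left.
Web: 10 × 140, A = 1 400 mm², x = 5 mm, Ī = 11 667 mm⁴.
Top flange (beyond web): 130 × 10, A = 1 300 mm², x = 75 mm, Ī = 1 830 833 mm⁴.
Bottom flange (beyond web): 130 × 10, A = 1 300 mm², x = 75 mm, Ī = 1 830 833 mm⁴.
Centroid: x̄ = ΣA·x / ΣA = 50.5 mm.
Transfer each piece to the centroidal y-axis using Ī + A·d² with d = x − 50.5:
  web: d = -45.5 mm → contributes +2 910 017 mm⁴
  top flange (beyond web): d = 24.5 mm → contributes +2 611 158 mm⁴
  bottom flange (beyond web): d = 24.5 mm → contributes +2 611 158 mm⁴
Total I = 8 132 333 mm⁴.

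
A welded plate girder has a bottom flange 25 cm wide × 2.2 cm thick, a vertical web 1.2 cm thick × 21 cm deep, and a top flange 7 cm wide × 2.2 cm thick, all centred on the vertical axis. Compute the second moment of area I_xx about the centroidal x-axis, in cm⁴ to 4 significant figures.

I_xx ≈ 8220 cm⁴

Treat the section as a set of non-overlapping primitives; coordinates are from the bounding-box lower-left.
Bottom plate: 25 × 2.2, A = 55 cm², y = 1.1 cm, Ī = 22.1833 cm⁴.
Web plate: 1.2 × 21, A = 25.2 cm², y = 12.7 cm, Ī = 926.1 cm⁴.
Top plate: 7 × 2.2, A = 15.4 cm², y = 24.3 cm, Ī = 6.21133 cm⁴.
Centroid: ȳ = ΣA·y / ΣA = 7.89498 cm.
Transfer each piece to the centroidal x-axis using Ī + A·d² with d = y − 7.89498:
  bottom plate: d = -6.79498 cm → contributes +2561.63 cm⁴
  web plate: d = 4.80502 cm → contributes +1507.92 cm⁴
  top plate: d = 16.405 cm → contributes +4150.73 cm⁴
Total I = 8220.28 cm⁴.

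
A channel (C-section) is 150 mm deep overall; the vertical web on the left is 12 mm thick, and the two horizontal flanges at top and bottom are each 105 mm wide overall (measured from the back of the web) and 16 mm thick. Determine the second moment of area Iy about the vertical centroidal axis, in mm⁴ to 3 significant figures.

Break the section into simple shapes (no overlaps), measuring from the bottom-left corner of the bounding box.
Web: 12 × 150, A = 1 800 mm², x = 6 mm, Ī = 21 600 mm⁴.
Top flange (beyond web): 93 × 16, A = 1 488 mm², x = 58.5 mm, Ī = 1 072 476 mm⁴.
Bottom flange (beyond web): 93 × 16, A = 1 488 mm², x = 58.5 mm, Ī = 1 072 476 mm⁴.
Centroid: x̄ = ΣA·x / ΣA = 38.714 mm.
Transfer each piece to the vertical centroidal axis using Ī + A·d² with d = x − 38.714:
  web: d = -32.714 mm → contributes +1 947 920 mm⁴
  top flange (beyond web): d = 19.786 mm → contributes +1 655 032 mm⁴
  bottom flange (beyond web): d = 19.786 mm → contributes +1 655 032 mm⁴
Total I = 5 257 984 mm⁴.

Iy ≈ 5.26 × 10⁶ mm⁴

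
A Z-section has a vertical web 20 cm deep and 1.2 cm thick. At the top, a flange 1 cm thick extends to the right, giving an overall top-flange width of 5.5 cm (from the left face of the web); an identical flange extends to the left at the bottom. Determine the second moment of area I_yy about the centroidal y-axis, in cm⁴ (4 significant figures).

Treat the section as a set of non-overlapping primitives; coordinates are from the bounding-box lower-left.
Web: 1.2 × 20, A = 24 cm², x = 4.9 cm, Ī = 2.88 cm⁴.
Top flange (beyond web): 4.3 × 1, A = 4.3 cm², x = 7.65 cm, Ī = 6.62558 cm⁴.
Bottom flange (beyond web): 4.3 × 1, A = 4.3 cm², x = 2.15 cm, Ī = 6.62558 cm⁴.
Centroid: x̄ = ΣA·x / ΣA = 4.9 cm.
Transfer each piece to the centroidal y-axis using Ī + A·d² with d = x − 4.9:
  web: d = 0 cm → contributes +2.88 cm⁴
  top flange (beyond web): d = 2.75 cm → contributes +39.1443 cm⁴
  bottom flange (beyond web): d = -2.75 cm → contributes +39.1443 cm⁴
Total I = 81.1687 cm⁴.

I_yy ≈ 81.17 cm⁴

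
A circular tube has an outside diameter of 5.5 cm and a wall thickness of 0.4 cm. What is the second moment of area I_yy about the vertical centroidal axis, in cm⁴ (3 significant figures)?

Treat the section as a set of non-overlapping primitives; coordinates are from the bounding-box lower-left.
Outer circle: ⌀5.5, A = 23.758 cm², x = 2.75 cm, Ī = 44.918 cm⁴.
Bore (subtracted): ⌀4.7, A = 17.349 cm², x = 2.75 cm, Ī = 23.953 cm⁴.
By symmetry the centroid is at mid-width, x̄ = 2.75 cm.
All pieces are centred on the vertical centroidal axis, so I = ΣĪ (holes subtracted) = 20.965 cm⁴.

I_yy ≈ 21.0 cm⁴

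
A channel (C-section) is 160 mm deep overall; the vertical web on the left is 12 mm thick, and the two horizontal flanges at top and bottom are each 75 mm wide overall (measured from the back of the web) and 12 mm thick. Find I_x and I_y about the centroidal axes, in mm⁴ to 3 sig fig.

Split into non-overlapping primitives; take the origin at the lower-left of the bounding box.
Web: 12 × 160, A = 1 920 mm², y = 80 mm, Ī = 4 096 000 mm⁴.
Top flange (beyond web): 63 × 12, A = 756 mm², y = 154 mm, Ī = 9 072 mm⁴.
Bottom flange (beyond web): 63 × 12, A = 756 mm², y = 6 mm, Ī = 9 072 mm⁴.
By symmetry the centroid is at mid-height, ȳ = 80 mm.
Transfer each piece to the centroidal x-axis using Ī + A·d² with d = y − 80:
  web: d = 0 mm → contributes +4 096 000 mm⁴
  top flange (beyond web): d = 74 mm → contributes +4 148 928 mm⁴
  bottom flange (beyond web): d = -74 mm → contributes +4 148 928 mm⁴
Total I = 12 393 856 mm⁴.
For the y-axis: x̄ = 22.521 mm.
Repeating about the centroidal y-axis gives I_y = 1 712 644 mm⁴.

I_x ≈ 1.24 × 10⁷ mm⁴, I_y ≈ 1.71 × 10⁶ mm⁴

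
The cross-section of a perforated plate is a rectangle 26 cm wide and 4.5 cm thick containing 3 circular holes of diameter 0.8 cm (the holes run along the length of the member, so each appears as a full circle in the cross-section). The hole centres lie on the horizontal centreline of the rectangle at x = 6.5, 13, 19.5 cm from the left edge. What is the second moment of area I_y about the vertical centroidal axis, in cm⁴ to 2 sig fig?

I_y ≈ 6500 cm⁴

Treat the section as a set of non-overlapping primitives; coordinates are from the bounding-box lower-left.
Plate: 26 × 4.5, A = 117 cm², x = 13 cm, Ī = 6 591 cm⁴.
Hole 1 (subtracted): ⌀0.8, A = 0.5027 cm², x = 6.5 cm, Ī = 0.02011 cm⁴.
Hole 2 (subtracted): ⌀0.8, A = 0.5027 cm², x = 13 cm, Ī = 0.02011 cm⁴.
Hole 3 (subtracted): ⌀0.8, A = 0.5027 cm², x = 19.5 cm, Ī = 0.02011 cm⁴.
By symmetry the centroid is at mid-width, x̄ = 13 cm.
Transfer each piece to the vertical centroidal axis using Ī + A·d² with d = x − 13:
  plate: d = 0 cm → contributes +6 591 cm⁴
  hole 1: d = -6.5 cm → contributes −21.26 cm⁴
  hole 2: d = 0 cm → contributes −0.02011 cm⁴
  hole 3: d = 6.5 cm → contributes −21.26 cm⁴
Total I = 6 548 cm⁴.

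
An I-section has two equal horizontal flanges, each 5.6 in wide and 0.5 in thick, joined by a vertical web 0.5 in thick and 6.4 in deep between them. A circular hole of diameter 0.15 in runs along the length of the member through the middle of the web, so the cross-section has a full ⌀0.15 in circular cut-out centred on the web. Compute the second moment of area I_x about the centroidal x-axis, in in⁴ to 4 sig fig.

Decompose the section into non-overlapping parts with the origin at the bottom-left of its bounding rectangle.
Bottom flange: 5.6 × 0.5, A = 2.8 in², y = 0.25 in, Ī = 0.0583333 in⁴.
Web: 0.5 × 6.4, A = 3.2 in², y = 3.7 in, Ī = 10.9227 in⁴.
Top flange: 5.6 × 0.5, A = 2.8 in², y = 7.15 in, Ī = 0.0583333 in⁴.
Hole (subtracted): ⌀0.15, A = 0.0176715 in², y = 3.7 in, Ī = 0.0000248505 in⁴.
By symmetry the centroid is at mid-height, ȳ = 3.7 in.
Transfer each piece to the centroidal x-axis using Ī + A·d² with d = y − 3.7:
  bottom flange: d = -3.45 in → contributes +33.3853 in⁴
  web: d = 0 in → contributes +10.9227 in⁴
  top flange: d = 3.45 in → contributes +33.3853 in⁴
  hole: d = 0 in → contributes −0.0000248505 in⁴
Total I = 77.6933 in⁴.

I_x ≈ 77.69 in⁴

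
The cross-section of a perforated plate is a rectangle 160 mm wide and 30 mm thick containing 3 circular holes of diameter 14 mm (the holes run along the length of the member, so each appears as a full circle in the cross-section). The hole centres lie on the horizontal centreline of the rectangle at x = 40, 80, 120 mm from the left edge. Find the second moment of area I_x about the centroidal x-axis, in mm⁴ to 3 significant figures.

I_x ≈ 3.54 × 10⁵ mm⁴

Decompose the section into non-overlapping parts with the origin at the bottom-left of its bounding rectangle.
Plate: 160 × 30, A = 4 800 mm², y = 15 mm, Ī = 360 000 mm⁴.
Hole 1 (subtracted): ⌀14, A = 153.94 mm², y = 15 mm, Ī = 1885.7 mm⁴.
Hole 2 (subtracted): ⌀14, A = 153.94 mm², y = 15 mm, Ī = 1885.7 mm⁴.
Hole 3 (subtracted): ⌀14, A = 153.94 mm², y = 15 mm, Ī = 1885.7 mm⁴.
By symmetry the centroid is at mid-height, ȳ = 15 mm.
All pieces are centred on the centroidal x-axis, so I = ΣĪ (holes subtracted) = 354 343 mm⁴.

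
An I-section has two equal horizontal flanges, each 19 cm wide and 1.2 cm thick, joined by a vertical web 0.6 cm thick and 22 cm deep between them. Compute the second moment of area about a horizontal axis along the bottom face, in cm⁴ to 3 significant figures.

Break the section into simple shapes (no overlaps), measuring from the bottom-left corner of the bounding box.
Bottom flange: 19 × 1.2, A = 22.8 cm², y = 0.6 cm, Ī = 2.736 cm⁴.
Web: 0.6 × 22, A = 13.2 cm², y = 12.2 cm, Ī = 532.4 cm⁴.
Top flange: 19 × 1.2, A = 22.8 cm², y = 23.8 cm, Ī = 2.736 cm⁴.
Transfer each piece to the base of the section using Ī + A·d² with d = y − 0:
  bottom flange: d = 0.6 cm → contributes +10.944 cm⁴
  web: d = 12.2 cm → contributes +2497.1 cm⁴
  top flange: d = 23.8 cm → contributes +12 918 cm⁴
Total I = 15 426 cm⁴.

I_base ≈ 1.54 × 10⁴ cm⁴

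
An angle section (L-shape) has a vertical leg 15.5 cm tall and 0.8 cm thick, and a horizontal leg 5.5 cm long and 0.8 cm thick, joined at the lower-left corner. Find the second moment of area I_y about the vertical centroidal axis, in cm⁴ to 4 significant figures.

I_y ≈ 29.40 cm⁴

Decompose the section into non-overlapping parts with the origin at the bottom-left of its bounding rectangle.
Vertical leg: 0.8 × 15.5, A = 12.4 cm², x = 0.4 cm, Ī = 0.661333 cm⁴.
Horizontal leg (remainder): 4.7 × 0.8, A = 3.76 cm², x = 3.15 cm, Ī = 6.92153 cm⁴.
Centroid: x̄ = ΣA·x / ΣA = 1.03985 cm.
Transfer each piece to the vertical centroidal axis using Ī + A·d² with d = x − 1.03985:
  vertical leg: d = -0.639851 cm → contributes +5.73802 cm⁴
  horizontal leg (remainder): d = 2.11015 cm → contributes +23.6638 cm⁴
Total I = 29.4018 cm⁴.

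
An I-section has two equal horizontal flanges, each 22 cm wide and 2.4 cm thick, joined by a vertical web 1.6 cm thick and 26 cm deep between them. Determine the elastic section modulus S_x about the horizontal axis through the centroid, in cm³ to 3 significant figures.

S_x ≈ 1540 cm³

Break the section into simple shapes (no overlaps), measuring from the bottom-left corner of the bounding box.
Bottom flange: 22 × 2.4, A = 52.8 cm², y = 1.2 cm, Ī = 25.344 cm⁴.
Web: 1.6 × 26, A = 41.6 cm², y = 15.4 cm, Ī = 2343.5 cm⁴.
Top flange: 22 × 2.4, A = 52.8 cm², y = 29.6 cm, Ī = 25.344 cm⁴.
By symmetry the centroid is at mid-height, ȳ = 15.4 cm.
Transfer each piece to the horizontal axis through the centroid using Ī + A·d² with d = y − 15.4:
  bottom flange: d = -14.2 cm → contributes +10 672 cm⁴
  web: d = 0 cm → contributes +2343.5 cm⁴
  top flange: d = 14.2 cm → contributes +10 672 cm⁴
Total I = 23 687 cm⁴.
Extreme fibre distance c = 15.4 cm; S = I/c = 1538.1 cm³.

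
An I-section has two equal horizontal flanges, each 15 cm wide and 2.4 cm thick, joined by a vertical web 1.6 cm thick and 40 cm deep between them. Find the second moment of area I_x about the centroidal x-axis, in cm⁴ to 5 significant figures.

Treat the section as a set of non-overlapping primitives; coordinates are from the bounding-box lower-left.
Bottom flange: 15 × 2.4, A = 36 cm², y = 1.2 cm, Ī = 17.28 cm⁴.
Web: 1.6 × 40, A = 64 cm², y = 22.4 cm, Ī = 8533.333 cm⁴.
Top flange: 15 × 2.4, A = 36 cm², y = 43.6 cm, Ī = 17.28 cm⁴.
By symmetry the centroid is at mid-height, ȳ = 22.4 cm.
Transfer each piece to the centroidal x-axis using Ī + A·d² with d = y − 22.4:
  bottom flange: d = -21.2 cm → contributes +16197.12 cm⁴
  web: d = 0 cm → contributes +8533.333 cm⁴
  top flange: d = 21.2 cm → contributes +16197.12 cm⁴
Total I = 40927.57 cm⁴.

I_x ≈ 4.0928 × 10⁴ cm⁴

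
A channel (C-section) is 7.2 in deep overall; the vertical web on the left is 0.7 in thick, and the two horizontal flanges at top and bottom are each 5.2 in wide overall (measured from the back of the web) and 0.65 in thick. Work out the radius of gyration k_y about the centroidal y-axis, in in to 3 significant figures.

Break the section into simple shapes (no overlaps), measuring from the bottom-left corner of the bounding box.
Web: 0.7 × 7.2, A = 5.04 in², x = 0.35 in, Ī = 0.2058 in⁴.
Top flange (beyond web): 4.5 × 0.65, A = 2.925 in², x = 2.95 in, Ī = 4.9359 in⁴.
Bottom flange (beyond web): 4.5 × 0.65, A = 2.925 in², x = 2.95 in, Ī = 4.9359 in⁴.
Centroid: x̄ = ΣA·x / ΣA = 1.7467 in.
Transfer each piece to the centroidal y-axis using Ī + A·d² with d = x − 1.7467:
  web: d = -1.3967 in → contributes +10.038 in⁴
  top flange (beyond web): d = 1.2033 in → contributes +9.1712 in⁴
  bottom flange (beyond web): d = 1.2033 in → contributes +9.1712 in⁴
Total I = 28.38 in⁴.
Radius of gyration: k = √(I/A) = √(28.38 / 10.89) = 1.6143 in.

k_y ≈ 1.61 in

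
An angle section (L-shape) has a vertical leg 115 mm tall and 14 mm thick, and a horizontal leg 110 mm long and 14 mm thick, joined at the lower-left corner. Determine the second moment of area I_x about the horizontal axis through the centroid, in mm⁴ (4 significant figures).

I_x ≈ 3.664 × 10⁶ mm⁴

Decompose the section into non-overlapping parts with the origin at the bottom-left of its bounding rectangle.
Vertical leg: 14 × 115, A = 1 610 mm², y = 57.5 mm, Ī = 1 774 354 mm⁴.
Horizontal leg (remainder): 96 × 14, A = 1 344 mm², y = 7 mm, Ī = 21 952 mm⁴.
Centroid: ȳ = ΣA·y / ΣA = 34.5237 mm.
Transfer each piece to the horizontal axis through the centroid using Ī + A·d² with d = y − 34.5237:
  vertical leg: d = 22.9763 mm → contributes +2 624 290 mm⁴
  horizontal leg (remainder): d = -27.5237 mm → contributes +1 040 104 mm⁴
Total I = 3 664 395 mm⁴.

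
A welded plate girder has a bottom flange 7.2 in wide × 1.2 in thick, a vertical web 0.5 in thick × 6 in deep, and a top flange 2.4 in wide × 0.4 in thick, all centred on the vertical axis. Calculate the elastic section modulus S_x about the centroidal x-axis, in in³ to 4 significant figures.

Split into non-overlapping primitives; take the origin at the lower-left of the bounding box.
Bottom plate: 7.2 × 1.2, A = 8.64 in², y = 0.6 in, Ī = 1.0368 in⁴.
Web plate: 0.5 × 6, A = 3 in², y = 4.2 in, Ī = 9 in⁴.
Top plate: 2.4 × 0.4, A = 0.96 in², y = 7.4 in, Ī = 0.0128 in⁴.
Centroid: ȳ = ΣA·y / ΣA = 1.97524 in.
Transfer each piece to the centroidal x-axis using Ī + A·d² with d = y − 1.97524:
  bottom plate: d = -1.37524 in → contributes +17.3775 in⁴
  web plate: d = 2.22476 in → contributes +23.8487 in⁴
  top plate: d = 5.42476 in → contributes +28.2637 in⁴
Total I = 69.4899 in⁴.
Extreme fibre distance c = 5.62476 in; S = I/c = 12.3543 in³.

S_x ≈ 12.35 in³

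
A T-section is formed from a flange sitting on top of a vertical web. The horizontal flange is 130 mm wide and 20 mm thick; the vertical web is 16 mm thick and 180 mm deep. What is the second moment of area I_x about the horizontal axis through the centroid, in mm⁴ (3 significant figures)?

Break the section into simple shapes (no overlaps), measuring from the bottom-left corner of the bounding box.
Flange: 130 × 20, A = 2 600 mm², y = 190 mm, Ī = 86 667 mm⁴.
Web: 16 × 180, A = 2 880 mm², y = 90 mm, Ī = 7 776 000 mm⁴.
Centroid: ȳ = ΣA·y / ΣA = 137.45 mm.
Transfer each piece to the horizontal axis through the centroid using Ī + A·d² with d = y − 137.45:
  flange: d = 52.555 mm → contributes +7 267 870 mm⁴
  web: d = -47.445 mm → contributes +14 259 031 mm⁴
Total I = 21 526 900 mm⁴.

I_x ≈ 2.15 × 10⁷ mm⁴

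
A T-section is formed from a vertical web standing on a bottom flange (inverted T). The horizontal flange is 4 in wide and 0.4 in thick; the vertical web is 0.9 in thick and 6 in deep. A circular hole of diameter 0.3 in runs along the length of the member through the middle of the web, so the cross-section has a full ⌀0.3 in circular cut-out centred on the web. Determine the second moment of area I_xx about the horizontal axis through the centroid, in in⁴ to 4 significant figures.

Split into non-overlapping primitives; take the origin at the lower-left of the bounding box.
Flange: 4 × 0.4, A = 1.6 in², y = 0.2 in, Ī = 0.0213333 in⁴.
Web: 0.9 × 6, A = 5.4 in², y = 3.4 in, Ī = 16.2 in⁴.
Hole (subtracted): ⌀0.3, A = 0.0706858 in², y = 3.4 in, Ī = 0.000397608 in⁴.
Centroid: ȳ = ΣA·y / ΣA = 2.66111 in.
Transfer each piece to the horizontal axis through the centroid using Ī + A·d² with d = y − 2.66111:
  flange: d = -2.46111 in → contributes +9.71263 in⁴
  web: d = 0.73889 in → contributes +19.1482 in⁴
  hole: d = 0.73889 in → contributes −0.0389891 in⁴
Total I = 28.8218 in⁴.

I_xx ≈ 28.82 in⁴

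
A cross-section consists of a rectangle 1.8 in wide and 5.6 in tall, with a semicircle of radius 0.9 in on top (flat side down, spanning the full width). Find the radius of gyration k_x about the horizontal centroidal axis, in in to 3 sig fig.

Split into non-overlapping primitives; take the origin at the lower-left of the bounding box.
Rectangular body: 1.8 × 5.6, A = 10.08 in², y = 2.8 in, Ī = 26.342 in⁴.
Semicircular cap: semicircle r = 0.9, A = 1.2723 in², y = 5.982 in, Ī = 0.072012 in⁴.
Centroid: ȳ = ΣA·y / ΣA = 3.1566 in.
Transfer each piece to the horizontal centroidal axis using Ī + A·d² with d = y − 3.1566:
  rectangular body: d = -0.35663 in → contributes +27.624 in⁴
  semicircular cap: d = 2.8253 in → contributes +10.229 in⁴
Total I = 37.853 in⁴.
Radius of gyration: k = √(I/A) = √(37.853 / 11.352) = 1.826 in.

k_x ≈ 1.83 in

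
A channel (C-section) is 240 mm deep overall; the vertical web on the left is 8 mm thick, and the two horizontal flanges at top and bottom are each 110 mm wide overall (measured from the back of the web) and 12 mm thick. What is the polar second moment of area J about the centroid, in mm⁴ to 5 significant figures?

Break the section into simple shapes (no overlaps), measuring from the bottom-left corner of the bounding box.
Web: 8 × 240, A = 1 920 mm², y = 120 mm, Ī = 9 216 000 mm⁴.
Top flange (beyond web): 102 × 12, A = 1 224 mm², y = 234 mm, Ī = 14 688 mm⁴.
Bottom flange (beyond web): 102 × 12, A = 1 224 mm², y = 6 mm, Ī = 14 688 mm⁴.
By symmetry the centroid is at mid-height, ȳ = 120 mm.
Transfer each piece to the centroidal x-axis using Ī + A·d² with d = y − 120:
  web: d = 0 mm → contributes +9 216 000 mm⁴
  top flange (beyond web): d = 114 mm → contributes +15 921 792 mm⁴
  bottom flange (beyond web): d = -114 mm → contributes +15 921 792 mm⁴
Total I = 41 059 584 mm⁴.
For the y-axis: x̄ = 34.82418 mm.
Repeating about the centroidal y-axis gives I_y = 5 387 689 mm⁴.
Polar second moment: J = I_x + I_y = 46 447 273 mm⁴.

J ≈ 4.6447 × 10⁷ mm⁴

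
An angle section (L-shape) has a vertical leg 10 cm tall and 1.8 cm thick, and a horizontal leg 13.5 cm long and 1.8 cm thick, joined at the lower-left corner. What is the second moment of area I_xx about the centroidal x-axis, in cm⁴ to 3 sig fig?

I_xx ≈ 319 cm⁴

Treat the section as a set of non-overlapping primitives; coordinates are from the bounding-box lower-left.
Vertical leg: 1.8 × 10, A = 18 cm², y = 5 cm, Ī = 150 cm⁴.
Horizontal leg (remainder): 11.7 × 1.8, A = 21.06 cm², y = 0.9 cm, Ī = 5.6862 cm⁴.
Centroid: ȳ = ΣA·y / ΣA = 2.7894 cm.
Transfer each piece to the centroidal x-axis using Ī + A·d² with d = y − 2.7894:
  vertical leg: d = 2.2106 cm → contributes +237.96 cm⁴
  horizontal leg (remainder): d = -1.8894 cm → contributes +80.867 cm⁴
Total I = 318.83 cm⁴.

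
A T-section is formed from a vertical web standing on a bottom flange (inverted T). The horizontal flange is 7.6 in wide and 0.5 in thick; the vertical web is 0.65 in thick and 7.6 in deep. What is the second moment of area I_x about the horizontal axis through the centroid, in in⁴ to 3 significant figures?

Break the section into simple shapes (no overlaps), measuring from the bottom-left corner of the bounding box.
Flange: 7.6 × 0.5, A = 3.8 in², y = 0.25 in, Ī = 0.079167 in⁴.
Web: 0.65 × 7.6, A = 4.94 in², y = 4.3 in, Ī = 23.778 in⁴.
Centroid: ȳ = ΣA·y / ΣA = 2.5391 in.
Transfer each piece to the horizontal axis through the centroid using Ī + A·d² with d = y − 2.5391:
  flange: d = -2.2891 in → contributes +19.992 in⁴
  web: d = 1.7609 in → contributes +39.095 in⁴
Total I = 59.087 in⁴.

I_x ≈ 59.1 in⁴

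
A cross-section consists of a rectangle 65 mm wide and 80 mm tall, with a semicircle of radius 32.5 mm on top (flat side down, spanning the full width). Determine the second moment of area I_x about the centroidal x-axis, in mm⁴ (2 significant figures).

I_x ≈ 6.5 × 10⁶ mm⁴

Treat the section as a set of non-overlapping primitives; coordinates are from the bounding-box lower-left.
Rectangular body: 65 × 80, A = 5 200 mm², y = 40 mm, Ī = 2 773 333 mm⁴.
Semicircular cap: semicircle r = 32.5, A = 1 659 mm², y = 93.79 mm, Ī = 122 452 mm⁴.
Centroid: ȳ = ΣA·y / ΣA = 53.01 mm.
Transfer each piece to the centroidal x-axis using Ī + A·d² with d = y − 53.01:
  rectangular body: d = -13.01 mm → contributes +3 653 762 mm⁴
  semicircular cap: d = 40.78 mm → contributes +2 881 827 mm⁴
Total I = 6 535 588 mm⁴.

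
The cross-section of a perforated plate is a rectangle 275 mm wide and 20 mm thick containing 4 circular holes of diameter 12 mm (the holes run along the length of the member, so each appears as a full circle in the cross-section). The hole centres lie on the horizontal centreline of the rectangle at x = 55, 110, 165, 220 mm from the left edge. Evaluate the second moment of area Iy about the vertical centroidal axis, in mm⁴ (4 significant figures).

Decompose the section into non-overlapping parts with the origin at the bottom-left of its bounding rectangle.
Plate: 275 × 20, A = 5 500 mm², x = 137.5 mm, Ī = 34 661 458 mm⁴.
Hole 1 (subtracted): ⌀12, A = 113.097 mm², x = 55 mm, Ī = 1017.88 mm⁴.
Hole 2 (subtracted): ⌀12, A = 113.097 mm², x = 110 mm, Ī = 1017.88 mm⁴.
Hole 3 (subtracted): ⌀12, A = 113.097 mm², x = 165 mm, Ī = 1017.88 mm⁴.
Hole 4 (subtracted): ⌀12, A = 113.097 mm², x = 220 mm, Ī = 1017.88 mm⁴.
By symmetry the centroid is at mid-width, x̄ = 137.5 mm.
Transfer each piece to the vertical centroidal axis using Ī + A·d² with d = x − 137.5:
  plate: d = 0 mm → contributes +34 661 458 mm⁴
  hole 1: d = -82.5 mm → contributes −770 787 mm⁴
  hole 2: d = -27.5 mm → contributes −86547.7 mm⁴
  hole 3: d = 27.5 mm → contributes −86547.7 mm⁴
  hole 4: d = 82.5 mm → contributes −770 787 mm⁴
Total I = 32 946 790 mm⁴.

Iy ≈ 3.295 × 10⁷ mm⁴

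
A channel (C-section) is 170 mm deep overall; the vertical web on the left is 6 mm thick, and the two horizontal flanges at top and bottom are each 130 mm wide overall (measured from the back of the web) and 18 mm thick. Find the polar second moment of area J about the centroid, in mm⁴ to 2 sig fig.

Decompose the section into non-overlapping parts with the origin at the bottom-left of its bounding rectangle.
Web: 6 × 170, A = 1 020 mm², y = 85 mm, Ī = 2 456 500 mm⁴.
Top flange (beyond web): 124 × 18, A = 2 232 mm², y = 161 mm, Ī = 60 264 mm⁴.
Bottom flange (beyond web): 124 × 18, A = 2 232 mm², y = 9 mm, Ī = 60 264 mm⁴.
By symmetry the centroid is at mid-height, ȳ = 85 mm.
Transfer each piece to the centroidal x-axis using Ī + A·d² with d = y − 85:
  web: d = 0 mm → contributes +2 456 500 mm⁴
  top flange (beyond web): d = 76 mm → contributes +12 952 296 mm⁴
  bottom flange (beyond web): d = -76 mm → contributes +12 952 296 mm⁴
Total I = 28 361 092 mm⁴.
For the y-axis: x̄ = 55.91 mm.
Repeating about the centroidal y-axis gives I_y = 9 230 884 mm⁴.
Polar second moment: J = I_x + I_y = 37 591 976 mm⁴.

J ≈ 3.8 × 10⁷ mm⁴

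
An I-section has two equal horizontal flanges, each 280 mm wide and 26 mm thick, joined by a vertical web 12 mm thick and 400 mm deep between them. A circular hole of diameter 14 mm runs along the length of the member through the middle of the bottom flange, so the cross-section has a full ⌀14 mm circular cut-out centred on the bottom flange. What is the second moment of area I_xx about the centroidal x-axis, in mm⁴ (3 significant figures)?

Break the section into simple shapes (no overlaps), measuring from the bottom-left corner of the bounding box.
Bottom flange: 280 × 26, A = 7 280 mm², y = 13 mm, Ī = 410 107 mm⁴.
Web: 12 × 400, A = 4 800 mm², y = 226 mm, Ī = 64 000 000 mm⁴.
Top flange: 280 × 26, A = 7 280 mm², y = 439 mm, Ī = 410 107 mm⁴.
Hole (subtracted): ⌀14, A = 153.94 mm², y = 13 mm, Ī = 1885.7 mm⁴.
Centroid: ȳ = ΣA·y / ΣA = 227.71 mm.
Transfer each piece to the centroidal x-axis using Ī + A·d² with d = y − 227.71:
  bottom flange: d = -214.71 mm → contributes +336 012 184 mm⁴
  web: d = -1.7072 mm → contributes +64 013 990 mm⁴
  top flange: d = 211.29 mm → contributes +325 423 105 mm⁴
  hole: d = -214.71 mm → contributes −7 098 304 mm⁴
Total I = 718 350 975 mm⁴.

I_xx ≈ 7.18 × 10⁸ mm⁴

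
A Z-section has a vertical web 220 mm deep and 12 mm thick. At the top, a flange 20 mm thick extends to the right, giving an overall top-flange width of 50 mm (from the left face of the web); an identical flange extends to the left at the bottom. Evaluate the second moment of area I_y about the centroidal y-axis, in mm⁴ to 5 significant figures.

I_y ≈ 1.1646 × 10⁶ mm⁴

Decompose the section into non-overlapping parts with the origin at the bottom-left of its bounding rectangle.
Web: 12 × 220, A = 2 640 mm², x = 44 mm, Ī = 31 680 mm⁴.
Top flange (beyond web): 38 × 20, A = 760 mm², x = 69 mm, Ī = 91453.33 mm⁴.
Bottom flange (beyond web): 38 × 20, A = 760 mm², x = 19 mm, Ī = 91453.33 mm⁴.
Centroid: x̄ = ΣA·x / ΣA = 44 mm.
Transfer each piece to the centroidal y-axis using Ī + A·d² with d = x − 44:
  web: d = 0 mm → contributes +31 680 mm⁴
  top flange (beyond web): d = 25 mm → contributes +566453.3 mm⁴
  bottom flange (beyond web): d = -25 mm → contributes +566453.3 mm⁴
Total I = 1 164 587 mm⁴.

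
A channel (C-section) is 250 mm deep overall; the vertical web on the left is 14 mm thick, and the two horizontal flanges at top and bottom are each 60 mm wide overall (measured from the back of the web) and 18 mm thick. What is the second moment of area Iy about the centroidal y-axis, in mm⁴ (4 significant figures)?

Split into non-overlapping primitives; take the origin at the lower-left of the bounding box.
Web: 14 × 250, A = 3 500 mm², x = 7 mm, Ī = 57166.7 mm⁴.
Top flange (beyond web): 46 × 18, A = 828 mm², x = 37 mm, Ī = 146 004 mm⁴.
Bottom flange (beyond web): 46 × 18, A = 828 mm², x = 37 mm, Ī = 146 004 mm⁴.
Centroid: x̄ = ΣA·x / ΣA = 16.6354 mm.
Transfer each piece to the centroidal y-axis using Ī + A·d² with d = x − 16.6354:
  web: d = -9.63538 mm → contributes +382 108 mm⁴
  top flange (beyond web): d = 20.3646 mm → contributes +489 390 mm⁴
  bottom flange (beyond web): d = 20.3646 mm → contributes +489 390 mm⁴
Total I = 1 360 889 mm⁴.

Iy ≈ 1.361 × 10⁶ mm⁴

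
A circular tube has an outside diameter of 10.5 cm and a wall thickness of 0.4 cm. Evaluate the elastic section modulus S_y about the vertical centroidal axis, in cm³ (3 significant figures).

Break the section into simple shapes (no overlaps), measuring from the bottom-left corner of the bounding box.
Outer circle: ⌀10.5, A = 86.59 cm², x = 5.25 cm, Ī = 596.66 cm⁴.
Bore (subtracted): ⌀9.7, A = 73.898 cm², x = 5.25 cm, Ī = 434.57 cm⁴.
By symmetry the centroid is at mid-width, x̄ = 5.25 cm.
All pieces are centred on the vertical centroidal axis, so I = ΣĪ (holes subtracted) = 162.09 cm⁴.
Extreme fibre distance c = 5.25 cm; S = I/c = 30.875 cm³.

S_y ≈ 30.9 cm³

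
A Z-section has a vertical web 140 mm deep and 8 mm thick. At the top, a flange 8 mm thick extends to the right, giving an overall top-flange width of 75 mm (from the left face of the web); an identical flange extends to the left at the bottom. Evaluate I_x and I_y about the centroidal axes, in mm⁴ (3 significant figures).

Break the section into simple shapes (no overlaps), measuring from the bottom-left corner of the bounding box.
Web: 8 × 140, A = 1 120 mm², y = 70 mm, Ī = 1 829 333 mm⁴.
Top flange (beyond web): 67 × 8, A = 536 mm², y = 136 mm, Ī = 2858.7 mm⁴.
Bottom flange (beyond web): 67 × 8, A = 536 mm², y = 4 mm, Ī = 2858.7 mm⁴.
Centroid: ȳ = ΣA·y / ΣA = 70 mm.
Transfer each piece to the centroidal x-axis using Ī + A·d² with d = y − 70:
  web: d = 0 mm → contributes +1 829 333 mm⁴
  top flange (beyond web): d = 66 mm → contributes +2 337 675 mm⁴
  bottom flange (beyond web): d = -66 mm → contributes +2 337 675 mm⁴
Total I = 6 504 683 mm⁴.
For the y-axis: x̄ = 71 mm.
Repeating about the centroidal y-axis gives I_y = 1 914 491 mm⁴.

I_x ≈ 6.50 × 10⁶ mm⁴, I_y ≈ 1.91 × 10⁶ mm⁴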